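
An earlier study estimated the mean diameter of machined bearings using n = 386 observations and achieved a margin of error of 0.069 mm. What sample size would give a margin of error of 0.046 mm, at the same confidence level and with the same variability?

n = 869

Margin of error scales as 1/√n, so n₂ = n₁·(E₁/E₂)².
n₂ = 386 × (0.069/0.046)² = 386 × 2.25 = 868.50
Round up: n₂ = 869.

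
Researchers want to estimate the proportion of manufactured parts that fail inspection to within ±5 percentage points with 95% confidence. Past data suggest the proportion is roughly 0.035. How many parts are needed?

For a proportion with margin E = 0.05 at 95% confidence, z = 1.960.
n = p̂(1−p̂)(z/E)² = 0.035 × 0.965 × (1.960/0.05)² = 51.90
Round up: n = 52.

n = 52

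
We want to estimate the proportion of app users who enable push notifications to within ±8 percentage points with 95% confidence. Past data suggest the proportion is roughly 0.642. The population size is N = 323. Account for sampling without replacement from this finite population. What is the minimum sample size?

For a proportion with margin E = 0.08 at 95% confidence, z = 1.960.
n = p̂(1−p̂)(z/E)² = 0.642 × 0.358 × (1.960/0.08)² = 137.96 — call this n₀.
Finite-population correction with N = 323: n = n₀ / (1 + (n₀−1)/N) = 137.96 / 1.424 = 96.88
Round up: n = 97.

n = 97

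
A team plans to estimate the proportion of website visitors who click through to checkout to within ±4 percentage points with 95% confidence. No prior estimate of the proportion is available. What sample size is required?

601

For a proportion with margin E = 0.04 at 95% confidence, z = 1.960.
With no prior estimate, use p = 0.5, which maximizes p(1−p) at 0.25.
n = 0.25 × (z/E)² = 0.25 × (1.960/0.04)² = 600.25
Round up: n = 601.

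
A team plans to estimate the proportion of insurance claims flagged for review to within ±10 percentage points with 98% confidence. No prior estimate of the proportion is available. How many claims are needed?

For a proportion with margin E = 0.1 at 98% confidence, z = 2.326.
With no prior estimate, use p = 0.5, which maximizes p(1−p) at 0.25.
n = 0.25 × (z/E)² = 0.25 × (2.326/0.1)² = 135.26
Round up: n = 136.

136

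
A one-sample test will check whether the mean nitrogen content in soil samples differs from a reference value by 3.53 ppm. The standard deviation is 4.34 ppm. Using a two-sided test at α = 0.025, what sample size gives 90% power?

n = 19

For a one-sample z-test, n = ((z_{α/2} + z_β)·σ/δ)².
z_{α/2} = 2.241 (two-sided α = 0.025); z_β = 1.282 (power 90% → β = 0.1).
n = (3.523 × 4.34 / 3.53)² = 18.76
Round up: n = 19.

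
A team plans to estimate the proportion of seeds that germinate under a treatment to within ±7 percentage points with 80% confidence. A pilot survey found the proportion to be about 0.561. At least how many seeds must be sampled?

83

For a proportion with margin E = 0.07 at 80% confidence, z = 1.282.
n = p̂(1−p̂)(z/E)² = 0.561 × 0.439 × (1.282/0.07)² = 82.61
Round up: n = 83.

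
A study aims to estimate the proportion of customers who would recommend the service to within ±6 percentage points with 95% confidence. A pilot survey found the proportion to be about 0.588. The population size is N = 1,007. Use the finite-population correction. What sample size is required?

For a proportion with margin E = 0.06 at 95% confidence, z = 1.960.
n = p̂(1−p̂)(z/E)² = 0.588 × 0.412 × (1.960/0.06)² = 258.51 — call this n₀.
Finite-population correction with N = 1,007: n = n₀ / (1 + (n₀−1)/N) = 258.51 / 1.256 = 205.82
Round up: n = 206.

206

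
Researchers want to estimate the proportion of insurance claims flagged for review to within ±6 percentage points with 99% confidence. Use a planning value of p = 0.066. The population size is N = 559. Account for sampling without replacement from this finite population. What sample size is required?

n = 95

For a proportion with margin E = 0.06 at 99% confidence, z = 2.576.
n = p̂(1−p̂)(z/E)² = 0.066 × 0.934 × (2.576/0.06)² = 113.63 — call this n₀.
Finite-population correction with N = 559: n = n₀ / (1 + (n₀−1)/N) = 113.63 / 1.201 = 94.61
Round up: n = 95.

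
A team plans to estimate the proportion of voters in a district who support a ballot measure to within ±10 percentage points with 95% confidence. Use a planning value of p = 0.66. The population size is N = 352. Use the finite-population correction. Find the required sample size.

For a proportion with margin E = 0.1 at 95% confidence, z = 1.960.
n = p̂(1−p̂)(z/E)² = 0.66 × 0.34 × (1.960/0.1)² = 86.21 — call this n₀.
Finite-population correction with N = 352: n = n₀ / (1 + (n₀−1)/N) = 86.21 / 1.242 = 69.41
Round up: n = 70.

n = 70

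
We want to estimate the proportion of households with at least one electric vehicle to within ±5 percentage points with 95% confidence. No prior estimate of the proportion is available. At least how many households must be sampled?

For a proportion with margin E = 0.05 at 95% confidence, z = 1.960.
With no prior estimate, use p = 0.5, which maximizes p(1−p) at 0.25.
n = 0.25 × (z/E)² = 0.25 × (1.960/0.05)² = 384.16
Round up: n = 385.

385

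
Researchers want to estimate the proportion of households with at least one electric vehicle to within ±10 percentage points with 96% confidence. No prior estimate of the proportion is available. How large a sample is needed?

n = 106

For a proportion with margin E = 0.1 at 96% confidence, z = 2.054.
With no prior estimate, use p = 0.5, which maximizes p(1−p) at 0.25.
n = 0.25 × (z/E)² = 0.25 × (2.054/0.1)² = 105.47
Round up: n = 106.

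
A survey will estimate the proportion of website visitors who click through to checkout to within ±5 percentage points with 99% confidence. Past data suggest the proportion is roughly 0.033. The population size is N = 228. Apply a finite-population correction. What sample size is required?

For a proportion with margin E = 0.05 at 99% confidence, z = 2.576.
n = p̂(1−p̂)(z/E)² = 0.033 × 0.967 × (2.576/0.05)² = 84.70 — call this n₀.
Finite-population correction with N = 228: n = n₀ / (1 + (n₀−1)/N) = 84.70 / 1.367 = 61.96
Round up: n = 62.

n = 62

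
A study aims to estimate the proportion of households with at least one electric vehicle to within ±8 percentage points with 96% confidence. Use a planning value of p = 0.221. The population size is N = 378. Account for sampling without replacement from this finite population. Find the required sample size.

88

For a proportion with margin E = 0.08 at 96% confidence, z = 2.054.
n = p̂(1−p̂)(z/E)² = 0.221 × 0.779 × (2.054/0.08)² = 113.49 — call this n₀.
Finite-population correction with N = 378: n = n₀ / (1 + (n₀−1)/N) = 113.49 / 1.298 = 87.43
Round up: n = 88.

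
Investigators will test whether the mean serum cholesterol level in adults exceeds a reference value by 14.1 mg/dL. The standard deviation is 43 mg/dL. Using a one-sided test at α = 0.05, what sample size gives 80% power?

n = 58

For a one-sample z-test, n = ((z_α + z_β)·σ/δ)².
z_α = 1.645 (one-sided α = 0.05); z_β = 0.842 (power 80% → β = 0.2).
n = (2.487 × 43 / 14.1)² = 57.52
Round up: n = 58.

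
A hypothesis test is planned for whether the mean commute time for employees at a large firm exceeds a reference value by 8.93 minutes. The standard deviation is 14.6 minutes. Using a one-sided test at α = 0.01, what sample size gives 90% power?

35

For a one-sample z-test, n = ((z_α + z_β)·σ/δ)².
z_α = 2.326 (one-sided α = 0.01); z_β = 1.282 (power 90% → β = 0.1).
n = (3.608 × 14.6 / 8.93)² = 34.80
Round up: n = 35.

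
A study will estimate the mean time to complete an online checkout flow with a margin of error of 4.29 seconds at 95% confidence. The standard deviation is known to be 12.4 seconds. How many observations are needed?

33

For a mean, the margin of error is E = z·σ/√n, so n = (zσ/E)².
At 95% confidence, z = 1.960.
n = (1.960 × 12.4 / 4.29)² = 32.10
Round up: n = 33.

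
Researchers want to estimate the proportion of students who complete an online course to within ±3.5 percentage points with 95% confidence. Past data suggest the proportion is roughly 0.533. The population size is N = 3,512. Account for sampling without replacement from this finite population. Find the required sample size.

For a proportion with margin E = 0.035 at 95% confidence, z = 1.960.
n = p̂(1−p̂)(z/E)² = 0.533 × 0.467 × (1.960/0.035)² = 780.58 — call this n₀.
Finite-population correction with N = 3,512: n = n₀ / (1 + (n₀−1)/N) = 780.58 / 1.222 = 638.77
Round up: n = 639.

639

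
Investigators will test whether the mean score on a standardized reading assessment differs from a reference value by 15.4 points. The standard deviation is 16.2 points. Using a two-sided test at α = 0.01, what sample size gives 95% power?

n = 20

For a one-sample z-test, n = ((z_{α/2} + z_β)·σ/δ)².
z_{α/2} = 2.576 (two-sided α = 0.01); z_β = 1.645 (power 95% → β = 0.05).
n = (4.221 × 16.2 / 15.4)² = 19.72
Round up: n = 20.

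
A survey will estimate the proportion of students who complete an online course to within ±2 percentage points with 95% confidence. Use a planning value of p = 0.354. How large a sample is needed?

For a proportion with margin E = 0.02 at 95% confidence, z = 1.960.
n = p̂(1−p̂)(z/E)² = 0.354 × 0.646 × (1.960/0.02)² = 2196.28
Round up: n = 2197.

n = 2197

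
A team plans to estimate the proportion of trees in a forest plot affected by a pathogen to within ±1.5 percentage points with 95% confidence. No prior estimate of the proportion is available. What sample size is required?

For a proportion with margin E = 0.015 at 95% confidence, z = 1.960.
With no prior estimate, use p = 0.5, which maximizes p(1−p) at 0.25.
n = 0.25 × (z/E)² = 0.25 × (1.960/0.015)² = 4268.44
Round up: n = 4269.

4269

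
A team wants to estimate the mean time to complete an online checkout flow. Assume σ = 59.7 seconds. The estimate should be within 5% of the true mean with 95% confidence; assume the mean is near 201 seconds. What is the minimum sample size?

136

For a mean, the margin of error is E = z·σ/√n, so n = (zσ/E)².
At 95% confidence, z = 1.960.
E = 5% of 201 = 10.05 seconds.
n = (1.960 × 59.7 / 10.05)² = 135.56
Round up: n = 136.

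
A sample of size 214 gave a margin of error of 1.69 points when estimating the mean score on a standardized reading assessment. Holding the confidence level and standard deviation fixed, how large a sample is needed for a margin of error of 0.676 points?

1338

Margin of error scales as 1/√n, so n₂ = n₁·(E₁/E₂)².
n₂ = 214 × (1.69/0.676)² = 214 × 6.25 = 1337.50
Round up: n₂ = 1338.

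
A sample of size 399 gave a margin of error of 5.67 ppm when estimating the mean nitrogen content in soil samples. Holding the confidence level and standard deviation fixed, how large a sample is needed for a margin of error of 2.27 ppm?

Margin of error scales as 1/√n, so n₂ = n₁·(E₁/E₂)².
n₂ = 399 × (5.67/2.27)² = 399 × 6.239 = 2489.36
Round up: n₂ = 2490.

2490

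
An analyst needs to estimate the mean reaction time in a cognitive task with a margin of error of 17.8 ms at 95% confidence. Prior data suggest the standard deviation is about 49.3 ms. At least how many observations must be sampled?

For a mean, the margin of error is E = z·σ/√n, so n = (zσ/E)².
At 95% confidence, z = 1.960.
n = (1.960 × 49.3 / 17.8)² = 29.47
Round up: n = 30.

30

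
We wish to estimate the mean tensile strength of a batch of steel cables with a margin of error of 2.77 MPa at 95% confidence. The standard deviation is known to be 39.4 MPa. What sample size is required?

For a mean, the margin of error is E = z·σ/√n, so n = (zσ/E)².
At 95% confidence, z = 1.960.
n = (1.960 × 39.4 / 2.77)² = 777.22
Round up: n = 778.

778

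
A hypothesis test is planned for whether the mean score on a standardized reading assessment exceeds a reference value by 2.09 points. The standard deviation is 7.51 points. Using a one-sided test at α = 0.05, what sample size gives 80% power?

For a one-sample z-test, n = ((z_α + z_β)·σ/δ)².
z_α = 1.645 (one-sided α = 0.05); z_β = 0.842 (power 80% → β = 0.2).
n = (2.487 × 7.51 / 2.09)² = 79.86
Round up: n = 80.

n = 80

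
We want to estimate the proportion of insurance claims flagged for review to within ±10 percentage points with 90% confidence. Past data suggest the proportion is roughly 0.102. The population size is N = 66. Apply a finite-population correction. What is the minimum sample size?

19

For a proportion with margin E = 0.1 at 90% confidence, z = 1.645.
n = p̂(1−p̂)(z/E)² = 0.102 × 0.898 × (1.645/0.1)² = 24.79 — call this n₀.
Finite-population correction with N = 66: n = n₀ / (1 + (n₀−1)/N) = 24.79 / 1.36 = 18.23
Round up: n = 19.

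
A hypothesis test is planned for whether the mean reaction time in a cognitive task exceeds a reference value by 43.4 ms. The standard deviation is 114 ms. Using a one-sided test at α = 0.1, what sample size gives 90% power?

For a one-sample z-test, n = ((z_α + z_β)·σ/δ)².
z_α = 1.282 (one-sided α = 0.1); z_β = 1.282 (power 90% → β = 0.1).
n = (2.564 × 114 / 43.4)² = 45.36
Round up: n = 46.

n = 46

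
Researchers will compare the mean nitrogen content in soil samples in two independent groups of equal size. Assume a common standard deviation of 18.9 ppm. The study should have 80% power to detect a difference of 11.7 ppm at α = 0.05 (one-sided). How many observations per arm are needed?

For two equal groups, n per group = 2·((z_α + z_β)·σ/δ)².
z_α = 1.645; z_β = 0.842 (power 80%).
n = 2 × (2.487 × 18.9 / 11.7)² = 2 × 16.14 = 32.28
Round up: n = 33 per group.

33 per group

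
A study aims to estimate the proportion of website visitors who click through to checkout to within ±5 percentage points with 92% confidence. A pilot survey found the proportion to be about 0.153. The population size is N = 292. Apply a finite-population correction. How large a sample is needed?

For a proportion with margin E = 0.05 at 92% confidence, z = 1.751.
n = p̂(1−p̂)(z/E)² = 0.153 × 0.847 × (1.751/0.05)² = 158.93 — call this n₀.
Finite-population correction with N = 292: n = n₀ / (1 + (n₀−1)/N) = 158.93 / 1.541 = 103.13
Round up: n = 104.

n = 104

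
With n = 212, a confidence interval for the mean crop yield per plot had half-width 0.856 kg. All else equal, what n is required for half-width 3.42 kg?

Margin of error scales as 1/√n, so n₂ = n₁·(E₁/E₂)².
n₂ = 212 × (0.856/3.42)² = 212 × 0.06265 = 13.28
Round up: n₂ = 14.

14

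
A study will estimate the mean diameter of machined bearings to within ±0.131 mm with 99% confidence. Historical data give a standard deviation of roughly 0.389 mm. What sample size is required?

For a mean, the margin of error is E = z·σ/√n, so n = (zσ/E)².
At 99% confidence, z = 2.576.
n = (2.576 × 0.389 / 0.131)² = 58.51
Round up: n = 59.

n = 59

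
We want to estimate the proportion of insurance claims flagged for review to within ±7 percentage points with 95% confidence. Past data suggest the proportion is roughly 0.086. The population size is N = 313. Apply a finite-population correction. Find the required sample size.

52

For a proportion with margin E = 0.07 at 95% confidence, z = 1.960.
n = p̂(1−p̂)(z/E)² = 0.086 × 0.914 × (1.960/0.07)² = 61.63 — call this n₀.
Finite-population correction with N = 313: n = n₀ / (1 + (n₀−1)/N) = 61.63 / 1.194 = 51.62
Round up: n = 52.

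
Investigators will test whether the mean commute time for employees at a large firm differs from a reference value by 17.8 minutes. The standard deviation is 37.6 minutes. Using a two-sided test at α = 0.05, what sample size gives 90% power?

n = 47

For a one-sample z-test, n = ((z_{α/2} + z_β)·σ/δ)².
z_{α/2} = 1.960 (two-sided α = 0.05); z_β = 1.282 (power 90% → β = 0.1).
n = (3.242 × 37.6 / 17.8)² = 46.90
Round up: n = 47.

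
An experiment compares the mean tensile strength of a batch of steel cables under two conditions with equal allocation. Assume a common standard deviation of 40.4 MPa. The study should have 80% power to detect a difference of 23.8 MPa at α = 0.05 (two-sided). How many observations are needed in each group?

46 per group

For two equal groups, n per group = 2·((z_{α/2} + z_β)·σ/δ)².
z_{α/2} = 1.960; z_β = 0.842 (power 80%).
n = 2 × (2.802 × 40.4 / 23.8)² = 2 × 22.62 = 45.24
Round up: n = 46 per group.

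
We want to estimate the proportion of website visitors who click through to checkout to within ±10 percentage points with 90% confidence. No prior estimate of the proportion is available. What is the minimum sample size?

68

For a proportion with margin E = 0.1 at 90% confidence, z = 1.645.
With no prior estimate, use p = 0.5, which maximizes p(1−p) at 0.25.
n = 0.25 × (z/E)² = 0.25 × (1.645/0.1)² = 67.65
Round up: n = 68.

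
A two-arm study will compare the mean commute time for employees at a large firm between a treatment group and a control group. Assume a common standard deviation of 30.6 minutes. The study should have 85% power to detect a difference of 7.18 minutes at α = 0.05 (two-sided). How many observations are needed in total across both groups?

For two equal groups, n per group = 2·((z_{α/2} + z_β)·σ/δ)².
z_{α/2} = 1.960; z_β = 1.036 (power 85%).
n = 2 × (2.996 × 30.6 / 7.18)² = 2 × 163.03 = 326.06
Round up: n = 327 per group.
Total across both groups: 2 × 327 = 654.

654 total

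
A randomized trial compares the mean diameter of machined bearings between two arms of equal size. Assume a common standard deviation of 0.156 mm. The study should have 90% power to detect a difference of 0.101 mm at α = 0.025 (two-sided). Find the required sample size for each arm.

For two equal groups, n per group = 2·((z_{α/2} + z_β)·σ/δ)².
z_{α/2} = 2.241; z_β = 1.282 (power 90%).
n = 2 × (3.523 × 0.156 / 0.101)² = 2 × 29.61 = 59.22
Round up: n = 60 per group.

60 per group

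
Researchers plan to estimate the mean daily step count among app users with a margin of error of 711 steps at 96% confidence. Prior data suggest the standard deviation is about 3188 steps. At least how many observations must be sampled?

For a mean, the margin of error is E = z·σ/√n, so n = (zσ/E)².
At 96% confidence, z = 2.054.
n = (2.054 × 3188 / 711)² = 84.82
Round up: n = 85.

85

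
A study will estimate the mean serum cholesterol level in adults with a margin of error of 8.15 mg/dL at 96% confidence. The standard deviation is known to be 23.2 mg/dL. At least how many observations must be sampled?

For a mean, the margin of error is E = z·σ/√n, so n = (zσ/E)².
At 96% confidence, z = 2.054.
n = (2.054 × 23.2 / 8.15)² = 34.19
Round up: n = 35.

35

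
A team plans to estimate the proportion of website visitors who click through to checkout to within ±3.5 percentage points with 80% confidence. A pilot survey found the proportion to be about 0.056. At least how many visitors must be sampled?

For a proportion with margin E = 0.035 at 80% confidence, z = 1.282.
n = p̂(1−p̂)(z/E)² = 0.056 × 0.944 × (1.282/0.035)² = 70.93
Round up: n = 71.

71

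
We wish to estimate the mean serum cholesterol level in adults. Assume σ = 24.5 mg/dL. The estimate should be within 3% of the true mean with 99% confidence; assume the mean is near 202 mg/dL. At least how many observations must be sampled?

For a mean, the margin of error is E = z·σ/√n, so n = (zσ/E)².
At 99% confidence, z = 2.576.
E = 3% of 202 = 6.06 mg/dL.
n = (2.576 × 24.5 / 6.06)² = 108.46
Round up: n = 109.

n = 109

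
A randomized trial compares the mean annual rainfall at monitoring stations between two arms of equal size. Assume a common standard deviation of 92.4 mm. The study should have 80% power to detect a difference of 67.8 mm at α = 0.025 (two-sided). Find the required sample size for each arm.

36 per group

For two equal groups, n per group = 2·((z_{α/2} + z_β)·σ/δ)².
z_{α/2} = 2.241; z_β = 0.842 (power 80%).
n = 2 × (3.083 × 92.4 / 67.8)² = 2 × 17.65 = 35.30
Round up: n = 36 per group.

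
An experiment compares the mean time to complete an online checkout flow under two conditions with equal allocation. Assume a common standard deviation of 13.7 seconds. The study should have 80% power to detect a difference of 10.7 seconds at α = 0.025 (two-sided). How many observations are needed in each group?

For two equal groups, n per group = 2·((z_{α/2} + z_β)·σ/δ)².
z_{α/2} = 2.241; z_β = 0.842 (power 80%).
n = 2 × (3.083 × 13.7 / 10.7)² = 2 × 15.58 = 31.16
Round up: n = 32 per group.

32 per group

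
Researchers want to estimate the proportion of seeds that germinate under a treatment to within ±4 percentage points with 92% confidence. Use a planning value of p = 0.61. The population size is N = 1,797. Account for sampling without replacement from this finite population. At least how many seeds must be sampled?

For a proportion with margin E = 0.04 at 92% confidence, z = 1.751.
n = p̂(1−p̂)(z/E)² = 0.61 × 0.39 × (1.751/0.04)² = 455.88 — call this n₀.
Finite-population correction with N = 1,797: n = n₀ / (1 + (n₀−1)/N) = 455.88 / 1.253 = 363.83
Round up: n = 364.

n = 364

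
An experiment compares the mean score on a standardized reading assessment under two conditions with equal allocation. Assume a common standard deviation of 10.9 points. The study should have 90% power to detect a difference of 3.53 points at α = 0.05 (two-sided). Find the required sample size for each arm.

201 per group

For two equal groups, n per group = 2·((z_{α/2} + z_β)·σ/δ)².
z_{α/2} = 1.960; z_β = 1.282 (power 90%).
n = 2 × (3.242 × 10.9 / 3.53)² = 2 × 100.21 = 200.42
Round up: n = 201 per group.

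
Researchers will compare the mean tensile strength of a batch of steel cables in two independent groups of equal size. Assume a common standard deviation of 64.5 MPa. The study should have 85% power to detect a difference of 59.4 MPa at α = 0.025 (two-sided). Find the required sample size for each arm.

26 per group

For two equal groups, n per group = 2·((z_{α/2} + z_β)·σ/δ)².
z_{α/2} = 2.241; z_β = 1.036 (power 85%).
n = 2 × (3.277 × 64.5 / 59.4)² = 2 × 12.66 = 25.32
Round up: n = 26 per group.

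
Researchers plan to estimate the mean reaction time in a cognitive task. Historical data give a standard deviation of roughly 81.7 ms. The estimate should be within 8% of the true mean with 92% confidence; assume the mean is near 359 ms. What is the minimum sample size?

For a mean, the margin of error is E = z·σ/√n, so n = (zσ/E)².
At 92% confidence, z = 1.751.
E = 8% of 359 = 28.72 ms.
n = (1.751 × 81.7 / 28.72)² = 24.81
Round up: n = 25.

25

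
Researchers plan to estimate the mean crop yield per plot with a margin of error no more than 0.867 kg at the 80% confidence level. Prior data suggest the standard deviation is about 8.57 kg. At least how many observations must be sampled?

For a mean, the margin of error is E = z·σ/√n, so n = (zσ/E)².
At 80% confidence, z = 1.282.
n = (1.282 × 8.57 / 0.867)² = 160.58
Round up: n = 161.

161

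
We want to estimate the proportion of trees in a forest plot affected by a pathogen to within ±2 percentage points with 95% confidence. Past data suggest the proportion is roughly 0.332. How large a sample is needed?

2130

For a proportion with margin E = 0.02 at 95% confidence, z = 1.960.
n = p̂(1−p̂)(z/E)² = 0.332 × 0.668 × (1.960/0.02)² = 2129.94
Round up: n = 2130.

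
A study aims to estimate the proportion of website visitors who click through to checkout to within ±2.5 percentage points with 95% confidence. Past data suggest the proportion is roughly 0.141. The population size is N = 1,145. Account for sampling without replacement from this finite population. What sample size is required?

452

For a proportion with margin E = 0.025 at 95% confidence, z = 1.960.
n = p̂(1−p̂)(z/E)² = 0.141 × 0.859 × (1.960/0.025)² = 744.47 — call this n₀.
Finite-population correction with N = 1,145: n = n₀ / (1 + (n₀−1)/N) = 744.47 / 1.649 = 451.47
Round up: n = 452.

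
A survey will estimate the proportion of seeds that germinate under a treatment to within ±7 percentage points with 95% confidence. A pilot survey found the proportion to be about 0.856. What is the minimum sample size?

For a proportion with margin E = 0.07 at 95% confidence, z = 1.960.
n = p̂(1−p̂)(z/E)² = 0.856 × 0.144 × (1.960/0.07)² = 96.64
Round up: n = 97.

n = 97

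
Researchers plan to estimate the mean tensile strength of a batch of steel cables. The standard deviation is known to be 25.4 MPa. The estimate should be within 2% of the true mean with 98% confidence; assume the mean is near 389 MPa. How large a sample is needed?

58

For a mean, the margin of error is E = z·σ/√n, so n = (zσ/E)².
At 98% confidence, z = 2.326.
E = 2% of 389 = 7.78 MPa.
n = (2.326 × 25.4 / 7.78)² = 57.67
Round up: n = 58.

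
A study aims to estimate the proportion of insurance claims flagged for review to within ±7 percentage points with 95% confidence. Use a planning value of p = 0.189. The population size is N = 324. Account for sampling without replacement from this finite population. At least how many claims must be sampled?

For a proportion with margin E = 0.07 at 95% confidence, z = 1.960.
n = p̂(1−p̂)(z/E)² = 0.189 × 0.811 × (1.960/0.07)² = 120.17 — call this n₀.
Finite-population correction with N = 324: n = n₀ / (1 + (n₀−1)/N) = 120.17 / 1.368 = 87.84
Round up: n = 88.

n = 88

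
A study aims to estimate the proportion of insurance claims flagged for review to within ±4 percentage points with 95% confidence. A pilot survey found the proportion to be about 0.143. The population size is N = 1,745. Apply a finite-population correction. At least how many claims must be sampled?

For a proportion with margin E = 0.04 at 95% confidence, z = 1.960.
n = p̂(1−p̂)(z/E)² = 0.143 × 0.857 × (1.960/0.04)² = 294.24 — call this n₀.
Finite-population correction with N = 1,745: n = n₀ / (1 + (n₀−1)/N) = 294.24 / 1.168 = 251.92
Round up: n = 252.

252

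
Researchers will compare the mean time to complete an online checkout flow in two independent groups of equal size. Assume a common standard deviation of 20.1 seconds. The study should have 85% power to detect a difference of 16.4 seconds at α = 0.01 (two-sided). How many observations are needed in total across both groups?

80 total

For two equal groups, n per group = 2·((z_{α/2} + z_β)·σ/δ)².
z_{α/2} = 2.576; z_β = 1.036 (power 85%).
n = 2 × (3.612 × 20.1 / 16.4)² = 2 × 19.60 = 39.20
Round up: n = 40 per group.
Total across both groups: 2 × 40 = 80.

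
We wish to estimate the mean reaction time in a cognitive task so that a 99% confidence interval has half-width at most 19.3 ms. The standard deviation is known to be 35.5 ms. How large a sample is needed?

23

For a mean, the margin of error is E = z·σ/√n, so n = (zσ/E)².
At 99% confidence, z = 2.576.
n = (2.576 × 35.5 / 19.3)² = 22.45
Round up: n = 23.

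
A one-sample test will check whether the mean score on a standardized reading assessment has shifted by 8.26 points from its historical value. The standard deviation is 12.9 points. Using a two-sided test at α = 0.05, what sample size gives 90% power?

For a one-sample z-test, n = ((z_{α/2} + z_β)·σ/δ)².
z_{α/2} = 1.960 (two-sided α = 0.05); z_β = 1.282 (power 90% → β = 0.1).
n = (3.242 × 12.9 / 8.26)² = 25.64
Round up: n = 26.

26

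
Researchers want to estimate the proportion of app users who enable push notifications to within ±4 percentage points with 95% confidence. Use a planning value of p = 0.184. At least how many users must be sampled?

361

For a proportion with margin E = 0.04 at 95% confidence, z = 1.960.
n = p̂(1−p̂)(z/E)² = 0.184 × 0.816 × (1.960/0.04)² = 360.50
Round up: n = 361.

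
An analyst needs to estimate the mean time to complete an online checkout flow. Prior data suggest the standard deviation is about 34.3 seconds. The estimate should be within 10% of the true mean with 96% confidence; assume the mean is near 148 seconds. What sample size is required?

For a mean, the margin of error is E = z·σ/√n, so n = (zσ/E)².
At 96% confidence, z = 2.054.
E = 10% of 148 = 14.8 seconds.
n = (2.054 × 34.3 / 14.8)² = 22.66
Round up: n = 23.

23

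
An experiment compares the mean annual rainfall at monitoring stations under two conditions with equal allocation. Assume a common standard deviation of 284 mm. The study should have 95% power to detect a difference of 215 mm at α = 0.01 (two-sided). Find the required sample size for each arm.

For two equal groups, n per group = 2·((z_{α/2} + z_β)·σ/δ)².
z_{α/2} = 2.576; z_β = 1.645 (power 95%).
n = 2 × (4.221 × 284 / 215)² = 2 × 31.09 = 62.18
Round up: n = 63 per group.

63 per group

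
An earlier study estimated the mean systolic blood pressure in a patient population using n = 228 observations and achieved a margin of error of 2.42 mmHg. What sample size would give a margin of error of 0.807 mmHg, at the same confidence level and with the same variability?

Margin of error scales as 1/√n, so n₂ = n₁·(E₁/E₂)².
n₂ = 228 × (2.42/0.807)² = 228 × 8.993 = 2050.40
Round up: n₂ = 2051.

n = 2051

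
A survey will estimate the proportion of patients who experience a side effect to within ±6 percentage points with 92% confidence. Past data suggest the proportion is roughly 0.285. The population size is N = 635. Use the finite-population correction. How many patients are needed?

n = 137

For a proportion with margin E = 0.06 at 92% confidence, z = 1.751.
n = p̂(1−p̂)(z/E)² = 0.285 × 0.715 × (1.751/0.06)² = 173.55 — call this n₀.
Finite-population correction with N = 635: n = n₀ / (1 + (n₀−1)/N) = 173.55 / 1.272 = 136.44
Round up: n = 137.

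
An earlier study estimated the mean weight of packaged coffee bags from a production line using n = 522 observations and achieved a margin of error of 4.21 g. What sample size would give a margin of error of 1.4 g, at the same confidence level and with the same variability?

Margin of error scales as 1/√n, so n₂ = n₁·(E₁/E₂)².
n₂ = 522 × (4.21/1.4)² = 522 × 9.043 = 4720.45
Round up: n₂ = 4721.

n = 4721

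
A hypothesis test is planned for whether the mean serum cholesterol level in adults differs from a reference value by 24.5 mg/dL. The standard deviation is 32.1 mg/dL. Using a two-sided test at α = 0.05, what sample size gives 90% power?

For a one-sample z-test, n = ((z_{α/2} + z_β)·σ/δ)².
z_{α/2} = 1.960 (two-sided α = 0.05); z_β = 1.282 (power 90% → β = 0.1).
n = (3.242 × 32.1 / 24.5)² = 18.04
Round up: n = 19.

19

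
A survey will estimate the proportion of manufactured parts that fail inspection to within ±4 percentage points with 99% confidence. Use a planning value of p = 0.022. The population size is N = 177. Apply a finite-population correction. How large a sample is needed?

For a proportion with margin E = 0.04 at 99% confidence, z = 2.576.
n = p̂(1−p̂)(z/E)² = 0.022 × 0.978 × (2.576/0.04)² = 89.23 — call this n₀.
Finite-population correction with N = 177: n = n₀ / (1 + (n₀−1)/N) = 89.23 / 1.498 = 59.57
Round up: n = 60.

60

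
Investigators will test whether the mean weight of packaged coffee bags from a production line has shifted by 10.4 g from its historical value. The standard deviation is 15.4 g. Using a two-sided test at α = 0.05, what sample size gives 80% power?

For a one-sample z-test, n = ((z_{α/2} + z_β)·σ/δ)².
z_{α/2} = 1.960 (two-sided α = 0.05); z_β = 0.842 (power 80% → β = 0.2).
n = (2.802 × 15.4 / 10.4)² = 17.22
Round up: n = 18.

18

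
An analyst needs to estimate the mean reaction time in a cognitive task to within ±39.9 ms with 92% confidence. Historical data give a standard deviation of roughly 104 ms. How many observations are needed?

For a mean, the margin of error is E = z·σ/√n, so n = (zσ/E)².
At 92% confidence, z = 1.751.
n = (1.751 × 104 / 39.9)² = 20.83
Round up: n = 21.

21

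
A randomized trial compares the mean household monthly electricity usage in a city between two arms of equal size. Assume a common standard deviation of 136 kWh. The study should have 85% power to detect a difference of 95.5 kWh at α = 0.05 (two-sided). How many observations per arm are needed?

For two equal groups, n per group = 2·((z_{α/2} + z_β)·σ/δ)².
z_{α/2} = 1.960; z_β = 1.036 (power 85%).
n = 2 × (2.996 × 136 / 95.5)² = 2 × 18.20 = 36.40
Round up: n = 37 per group.

37 per group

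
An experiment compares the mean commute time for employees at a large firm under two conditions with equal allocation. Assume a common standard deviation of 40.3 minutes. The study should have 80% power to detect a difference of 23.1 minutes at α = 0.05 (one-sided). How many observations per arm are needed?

For two equal groups, n per group = 2·((z_α + z_β)·σ/δ)².
z_α = 1.645; z_β = 0.842 (power 80%).
n = 2 × (2.487 × 40.3 / 23.1)² = 2 × 18.83 = 37.66
Round up: n = 38 per group.

38 per group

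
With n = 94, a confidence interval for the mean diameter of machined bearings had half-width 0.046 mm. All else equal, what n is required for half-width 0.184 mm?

Margin of error scales as 1/√n, so n₂ = n₁·(E₁/E₂)².
n₂ = 94 × (0.046/0.184)² = 94 × 0.0625 = 5.88
Round up: n₂ = 6.

6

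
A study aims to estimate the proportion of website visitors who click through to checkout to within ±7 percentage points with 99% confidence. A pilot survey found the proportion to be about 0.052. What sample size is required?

For a proportion with margin E = 0.07 at 99% confidence, z = 2.576.
n = p̂(1−p̂)(z/E)² = 0.052 × 0.948 × (2.576/0.07)² = 66.76
Round up: n = 67.

67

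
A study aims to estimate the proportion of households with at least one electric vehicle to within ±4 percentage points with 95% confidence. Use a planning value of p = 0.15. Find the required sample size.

n = 307

For a proportion with margin E = 0.04 at 95% confidence, z = 1.960.
n = p̂(1−p̂)(z/E)² = 0.15 × 0.85 × (1.960/0.04)² = 306.13
Round up: n = 307.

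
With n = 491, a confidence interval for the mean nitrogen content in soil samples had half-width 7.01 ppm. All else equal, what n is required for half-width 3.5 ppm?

Margin of error scales as 1/√n, so n₂ = n₁·(E₁/E₂)².
n₂ = 491 × (7.01/3.5)² = 491 × 4.011 = 1969.40
Round up: n₂ = 1970.

n = 1970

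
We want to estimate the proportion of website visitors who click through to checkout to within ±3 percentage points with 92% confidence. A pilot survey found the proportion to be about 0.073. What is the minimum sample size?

For a proportion with margin E = 0.03 at 92% confidence, z = 1.751.
n = p̂(1−p̂)(z/E)² = 0.073 × 0.927 × (1.751/0.03)² = 230.53
Round up: n = 231.

n = 231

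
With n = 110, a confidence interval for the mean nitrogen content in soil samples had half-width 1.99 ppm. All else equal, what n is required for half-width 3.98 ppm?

Margin of error scales as 1/√n, so n₂ = n₁·(E₁/E₂)².
n₂ = 110 × (1.99/3.98)² = 110 × 0.25 = 27.50
Round up: n₂ = 28.

28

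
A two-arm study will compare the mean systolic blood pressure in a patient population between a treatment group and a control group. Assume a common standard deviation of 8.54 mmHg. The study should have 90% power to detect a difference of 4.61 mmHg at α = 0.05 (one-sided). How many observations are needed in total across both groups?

For two equal groups, n per group = 2·((z_α + z_β)·σ/δ)².
z_α = 1.645; z_β = 1.282 (power 90%).
n = 2 × (2.927 × 8.54 / 4.61)² = 2 × 29.40 = 58.80
Round up: n = 59 per group.
Total across both groups: 2 × 59 = 118.

118 total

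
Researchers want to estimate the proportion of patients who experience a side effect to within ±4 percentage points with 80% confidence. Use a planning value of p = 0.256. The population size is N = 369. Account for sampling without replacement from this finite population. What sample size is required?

129

For a proportion with margin E = 0.04 at 80% confidence, z = 1.282.
n = p̂(1−p̂)(z/E)² = 0.256 × 0.744 × (1.282/0.04)² = 195.65 — call this n₀.
Finite-population correction with N = 369: n = n₀ / (1 + (n₀−1)/N) = 195.65 / 1.528 = 128.04
Round up: n = 129.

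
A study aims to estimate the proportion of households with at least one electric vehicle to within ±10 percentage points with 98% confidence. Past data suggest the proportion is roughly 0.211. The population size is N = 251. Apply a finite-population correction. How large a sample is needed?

67

For a proportion with margin E = 0.1 at 98% confidence, z = 2.326.
n = p̂(1−p̂)(z/E)² = 0.211 × 0.789 × (2.326/0.1)² = 90.07 — call this n₀.
Finite-population correction with N = 251: n = n₀ / (1 + (n₀−1)/N) = 90.07 / 1.355 = 66.47
Round up: n = 67.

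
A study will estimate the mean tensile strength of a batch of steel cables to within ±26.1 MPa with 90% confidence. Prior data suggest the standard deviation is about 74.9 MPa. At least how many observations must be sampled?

For a mean, the margin of error is E = z·σ/√n, so n = (zσ/E)².
At 90% confidence, z = 1.645.
n = (1.645 × 74.9 / 26.1)² = 22.29
Round up: n = 23.

23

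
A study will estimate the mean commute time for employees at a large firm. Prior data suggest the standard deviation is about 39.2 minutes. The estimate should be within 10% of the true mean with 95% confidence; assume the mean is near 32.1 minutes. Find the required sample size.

n = 573

For a mean, the margin of error is E = z·σ/√n, so n = (zσ/E)².
At 95% confidence, z = 1.960.
E = 10% of 32.1 = 3.21 minutes.
n = (1.960 × 39.2 / 3.21)² = 572.89
Round up: n = 573.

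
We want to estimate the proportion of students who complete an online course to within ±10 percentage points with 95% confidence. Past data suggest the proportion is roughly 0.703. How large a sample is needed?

81

For a proportion with margin E = 0.1 at 95% confidence, z = 1.960.
n = p̂(1−p̂)(z/E)² = 0.703 × 0.297 × (1.960/0.1)² = 80.21
Round up: n = 81.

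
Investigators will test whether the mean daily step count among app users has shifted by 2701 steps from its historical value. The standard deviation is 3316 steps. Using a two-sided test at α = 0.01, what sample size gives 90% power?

n = 23

For a one-sample z-test, n = ((z_{α/2} + z_β)·σ/δ)².
z_{α/2} = 2.576 (two-sided α = 0.01); z_β = 1.282 (power 90% → β = 0.1).
n = (3.858 × 3316 / 2701)² = 22.43
Round up: n = 23.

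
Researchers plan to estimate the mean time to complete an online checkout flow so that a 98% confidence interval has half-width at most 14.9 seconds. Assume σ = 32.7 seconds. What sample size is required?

For a mean, the margin of error is E = z·σ/√n, so n = (zσ/E)².
At 98% confidence, z = 2.326.
n = (2.326 × 32.7 / 14.9)² = 26.06
Round up: n = 27.

27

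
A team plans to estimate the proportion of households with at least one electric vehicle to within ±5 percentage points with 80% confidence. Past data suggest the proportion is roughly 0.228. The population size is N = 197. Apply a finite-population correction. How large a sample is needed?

For a proportion with margin E = 0.05 at 80% confidence, z = 1.282.
n = p̂(1−p̂)(z/E)² = 0.228 × 0.772 × (1.282/0.05)² = 115.71 — call this n₀.
Finite-population correction with N = 197: n = n₀ / (1 + (n₀−1)/N) = 115.71 / 1.582 = 73.14
Round up: n = 74.

74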